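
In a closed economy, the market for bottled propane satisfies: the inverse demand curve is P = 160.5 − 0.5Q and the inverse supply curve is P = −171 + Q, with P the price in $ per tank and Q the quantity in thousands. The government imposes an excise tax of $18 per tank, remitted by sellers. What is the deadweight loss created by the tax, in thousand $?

Inverting to Q(P) form: Qd = 321 − 2P; Qs = P + 171.
Without the tax, 321 − 2P = P + 171 gives 3P = 150, so P* = $50 and Q* = 221.
With the tax collected from sellers, supply shifts: Qs = (P − 18) + 171.
Solving gives Q = 209 with buyers paying $56 and sellers receiving $38 (the $18 wedge).
Quantity falls by |ΔQ| = |221 − 209| = 12.
DWL = ½ · t · |ΔQ| = ½ · 18 · 12 = $108.

Deadweight loss = $108 thousand.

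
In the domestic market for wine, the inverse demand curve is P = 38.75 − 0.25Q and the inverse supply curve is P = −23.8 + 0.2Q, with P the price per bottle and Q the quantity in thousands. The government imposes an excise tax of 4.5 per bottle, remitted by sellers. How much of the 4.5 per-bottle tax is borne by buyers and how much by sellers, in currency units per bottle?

Buyers bear 2.5 per bottle; sellers bear 2 per bottle.

Rewrite in direct form: Qd = 155 − 4P and Qs = 5P + 119.
Without the tax, 155 − 4P = 5P + 119 gives 9P = 36, so P* = 4 and Q* = 139.
With the tax collected from sellers, supply shifts: Qs = 5(P − 4.5) + 119.
Solving gives Q = 129 with buyers paying 6.5 and sellers receiving 2 (the 4.5 wedge).
Burden on buyers: 2.5; on sellers: 2. (They sum to 4.5.)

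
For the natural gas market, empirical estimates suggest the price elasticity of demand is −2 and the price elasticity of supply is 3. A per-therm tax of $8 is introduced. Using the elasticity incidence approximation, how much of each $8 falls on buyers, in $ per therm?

Incidence ratio: buyers' share ≈ εs / (εs + |εd|) = 3 / (3 + 2) = 0.6.
So buyers bear ≈ 0.6 × $8 = $4.8; producers bear $3.2.

Buyers bear ≈ $4.8 per therm.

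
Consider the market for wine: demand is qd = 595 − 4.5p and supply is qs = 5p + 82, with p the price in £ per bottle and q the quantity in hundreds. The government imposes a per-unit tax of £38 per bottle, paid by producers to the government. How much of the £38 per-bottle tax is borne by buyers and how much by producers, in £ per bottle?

Buyers bear £20 per bottle; producers bear £18 per bottle.

Before the tax: set 595 − 4.5p = 5p + 82 → p* = £54, q* = 352.
With the tax collected from producers, supply shifts: qs = 5(p − 38) + 82.
Solving gives q = 262 with buyers paying £74 and producers receiving £36 (the £38 wedge).
Burden on buyers: £20; on producers: £18. (They sum to £38.)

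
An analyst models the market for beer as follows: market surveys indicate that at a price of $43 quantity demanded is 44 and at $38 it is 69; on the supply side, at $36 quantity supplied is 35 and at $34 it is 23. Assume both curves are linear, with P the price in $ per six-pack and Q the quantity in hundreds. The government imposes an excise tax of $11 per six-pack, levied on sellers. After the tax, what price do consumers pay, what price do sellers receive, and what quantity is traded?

Demand slope: (69 − 44)/(38 − 43) = -5, so Qd = 259 − 5P.
Supply slope: (23 − 35)/(34 − 36) = 6, so Qs = 6P − 181.
Before the tax: set 259 − 5P = 6P − 181 → P* = $40, Q* = 59.
With the tax collected from sellers, supply shifts: Qs = 6(P − 11) − 181.
New equilibrium: consumers pay $46, sellers receive $35, Q = 29. (Wedge: Pb − Ps = 11.)
The less price-elastic side of the market bears the larger share of a per-unit tax.

Consumers pay $46; sellers receive $35; quantity = 29.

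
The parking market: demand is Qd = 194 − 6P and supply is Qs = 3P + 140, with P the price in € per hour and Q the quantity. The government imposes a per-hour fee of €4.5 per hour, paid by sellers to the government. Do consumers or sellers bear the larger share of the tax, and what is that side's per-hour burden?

Sellers bear the larger share: €3 per hour.

Without the tax, 194 − 6P = 3P + 140 gives 9P = 54, so P* = €6 and Q* = 158.
With the tax collected from sellers, supply shifts: Qs = 3(P − 4.5) + 140.
New equilibrium: consumers pay €7.5, sellers receive €3, Q = 149. (Wedge: Pb − Ps = 4.5.)
Per-hour burden: consumers €1.5, sellers €3.
Sellers take the larger share because supply is less price-elastic here (demand slope 6 vs supply slope 3).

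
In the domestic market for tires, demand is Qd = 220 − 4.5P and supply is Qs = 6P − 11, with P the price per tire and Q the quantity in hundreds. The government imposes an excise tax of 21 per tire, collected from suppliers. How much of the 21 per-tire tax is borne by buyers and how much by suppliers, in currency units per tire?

Buyers bear 12 per tire; suppliers bear 9 per tire.

Without the tax, 220 − 4.5P = 6P − 11 gives 10.5P = 231, so P* = 22 and Q* = 121.
With the tax collected from suppliers, supply shifts: Qs = 6(P − 21) − 11.
Solving gives Q = 67 with buyers paying 34 and suppliers receiving 13 (the 21 wedge).
Burden on buyers: 12; on suppliers: 9. (They sum to 21.)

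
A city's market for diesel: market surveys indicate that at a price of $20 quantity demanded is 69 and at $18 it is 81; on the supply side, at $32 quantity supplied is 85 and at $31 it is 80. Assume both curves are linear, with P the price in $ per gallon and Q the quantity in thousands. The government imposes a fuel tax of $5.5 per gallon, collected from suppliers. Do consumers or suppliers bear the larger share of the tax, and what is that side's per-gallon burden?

Suppliers bear the larger share: $3 per gallon.

Demand slope: (81 − 69)/(18 − 20) = -6, so Qd = 189 − 6P.
Supply slope: (80 − 85)/(31 − 32) = 5, so Qs = 5P − 75.
Before the tax: set 189 − 6P = 5P − 75 → P* = $24, Q* = 45.
With the tax collected from suppliers, supply shifts: Qs = 5(P − 5.5) − 75.
New equilibrium: consumers pay $26.5, suppliers receive $21, Q = 30. (Wedge: Pb − Ps = 5.5.)
Per-gallon burden: consumers $2.5, suppliers $3.
Suppliers take the larger share because supply is less price-elastic here (demand slope 6 vs supply slope 5).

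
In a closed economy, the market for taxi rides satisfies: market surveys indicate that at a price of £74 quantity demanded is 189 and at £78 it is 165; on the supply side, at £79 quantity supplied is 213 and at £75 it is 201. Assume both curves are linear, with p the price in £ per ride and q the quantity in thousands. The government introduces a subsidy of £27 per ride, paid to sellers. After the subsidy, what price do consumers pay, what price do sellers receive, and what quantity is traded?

Consumers pay £64; sellers receive £91; quantity = 249.

Demand slope: (165 − 189)/(78 − 74) = -6, so qd = 633 − 6p.
Supply slope: (201 − 213)/(75 − 79) = 3, so qs = 3p − 24.
Without the subsidy, 633 − 6p = 3p − 24 gives 9p = 657, so p* = £73 and q* = 195.
With a per-unit subsidy paid to sellers, each receives p + 27 per unit sold, so supply becomes qs = 3(p + 27) − 24.
Solving gives q = 249 with consumers paying £64 and sellers receiving £91 (the £27 wedge).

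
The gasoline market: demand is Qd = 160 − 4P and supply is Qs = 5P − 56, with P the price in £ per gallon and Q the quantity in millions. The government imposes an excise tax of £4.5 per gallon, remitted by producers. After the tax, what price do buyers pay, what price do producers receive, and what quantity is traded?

Before the tax: set 160 − 4P = 5P − 56 → P* = £24, Q* = 64.
With the tax collected from producers, supply shifts: Qs = 5(P − 4.5) − 56.
Solving gives Q = 54 with buyers paying £26.5 and producers receiving £22 (the £4.5 wedge).

Buyers pay £26.5; producers receive £22; quantity = 54.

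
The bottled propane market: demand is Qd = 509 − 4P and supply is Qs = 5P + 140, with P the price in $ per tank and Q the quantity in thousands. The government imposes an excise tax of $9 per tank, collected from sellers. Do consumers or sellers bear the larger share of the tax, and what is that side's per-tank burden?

Without the tax, 509 − 4P = 5P + 140 gives 9P = 369, so P* = $41 and Q* = 345.
With the tax collected from sellers, supply shifts: Qs = 5(P − 9) + 140.
New equilibrium: consumers pay $46, sellers receive $37, Q = 325. (Wedge: Pb − Ps = 9.)
Per-tank burden: consumers $5, sellers $4.
Consumers take the larger share because demand is less price-elastic here (demand slope 4 vs supply slope 5).

Consumers bear the larger share: $5 per tank.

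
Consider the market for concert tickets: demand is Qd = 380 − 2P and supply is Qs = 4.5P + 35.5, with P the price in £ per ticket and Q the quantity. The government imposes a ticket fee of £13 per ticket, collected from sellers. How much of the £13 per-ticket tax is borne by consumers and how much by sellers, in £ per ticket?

Consumers bear £9 per ticket; sellers bear £4 per ticket.

Before the tax: set 380 − 2P = 4.5P + 35.5 → P* = £53, Q* = 274.
With the tax collected from sellers, supply shifts: Qs = 4.5(P − 13) + 35.5.
Solving gives Q = 256 with consumers paying £62 and sellers receiving £49 (the £13 wedge).
Burden on consumers: £9; on sellers: £4. (They sum to £13.)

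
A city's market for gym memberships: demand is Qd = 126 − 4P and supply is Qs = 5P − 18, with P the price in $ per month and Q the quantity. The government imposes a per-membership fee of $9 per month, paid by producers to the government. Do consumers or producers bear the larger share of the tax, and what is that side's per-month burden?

Consumers bear the larger share: $5 per month.

Before the tax: set 126 − 4P = 5P − 18 → P* = $16, Q* = 62.
With the tax collected from producers, supply shifts: Qs = 5(P − 9) − 18.
New equilibrium: consumers pay $21, producers receive $12, Q = 42. (Wedge: Pb − Ps = 9.)
Per-month burden: consumers $5, producers $4.
Consumers take the larger share because demand is less price-elastic here (demand slope 4 vs supply slope 5).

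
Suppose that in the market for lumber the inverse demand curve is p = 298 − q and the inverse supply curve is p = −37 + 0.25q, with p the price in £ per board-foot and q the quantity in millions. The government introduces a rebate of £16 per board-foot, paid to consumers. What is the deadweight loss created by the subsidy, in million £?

Deadweight loss = £102.4 million.

Inverting to q(p) form: qd = 298 − p; qs = 4p + 148.
Without the subsidy, 298 − p = 4p + 148 gives 5p = 150, so p* = £30 and q* = 268.
With a per-unit subsidy paid to consumers, each effectively pays p − 16, so demand becomes qd = 298 − (p − 16).
New equilibrium: consumers pay £17.2, sellers receive £33.2, q = 280.8. (Wedge: pb − ps = −16.)
Quantity rises by |ΔQ| = |268 − 280.8| = 12.8.
DWL = ½ · t · |ΔQ| = ½ · 16 · 12.8 = £102.4.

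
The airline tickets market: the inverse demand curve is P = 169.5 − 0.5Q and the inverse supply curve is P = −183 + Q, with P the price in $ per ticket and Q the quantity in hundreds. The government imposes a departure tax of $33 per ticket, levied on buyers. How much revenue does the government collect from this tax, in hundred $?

Inverting to Q(P) form: Qd = 339 − 2P; Qs = P + 183.
Without the tax, 339 − 2P = P + 183 gives 3P = 156, so P* = $52 and Q* = 235.
With the tax collected from buyers, demand (in seller-price terms) shifts: Qd = 339 − 2(P + 33).
Solving gives Q = 213 with buyers paying $63 and sellers receiving $30 (the $33 wedge).
Revenue = t · Q = 33 · 213 = $7029.

Tax revenue = $7029 hundred.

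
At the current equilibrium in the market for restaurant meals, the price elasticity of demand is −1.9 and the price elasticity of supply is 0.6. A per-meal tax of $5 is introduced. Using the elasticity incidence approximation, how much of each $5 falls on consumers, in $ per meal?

Incidence ratio: consumers' share ≈ εs / (εs + |εd|) = 0.6 / (0.6 + 1.9) = 0.24.
So consumers bear ≈ 0.24 × $5 = $1.2; suppliers bear $3.8.

Consumers bear ≈ $1.2 per meal.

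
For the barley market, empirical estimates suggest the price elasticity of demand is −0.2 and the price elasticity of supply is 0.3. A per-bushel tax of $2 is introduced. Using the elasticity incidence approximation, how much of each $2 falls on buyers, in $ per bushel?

Incidence ratio: buyers' share ≈ εs / (εs + |εd|) = 0.3 / (0.3 + 0.2) = 0.6.
So buyers bear ≈ 0.6 × $2 = $1.2; sellers bear $0.8.

Buyers bear ≈ $1.2 per bushel.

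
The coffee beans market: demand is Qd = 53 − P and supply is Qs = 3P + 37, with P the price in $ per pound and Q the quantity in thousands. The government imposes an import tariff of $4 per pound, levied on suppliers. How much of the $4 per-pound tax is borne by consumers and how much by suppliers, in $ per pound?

Before the tax: set 53 − P = 3P + 37 → P* = $4, Q* = 49.
With the tax collected from suppliers, supply shifts: Qs = 3(P − 4) + 37.
Solving gives Q = 46 with consumers paying $7 and suppliers receiving $3 (the $4 wedge).
Burden on consumers: $3; on suppliers: $1. (They sum to $4.)
The less price-elastic side of the market bears the larger share of a per-unit tax.

Consumers bear $3 per pound; suppliers bear $1 per pound.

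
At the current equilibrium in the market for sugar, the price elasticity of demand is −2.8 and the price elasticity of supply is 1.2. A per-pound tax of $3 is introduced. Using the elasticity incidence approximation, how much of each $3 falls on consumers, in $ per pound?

Incidence ratio: consumers' share ≈ εs / (εs + |εd|) = 1.2 / (1.2 + 2.8) = 0.3.
So consumers bear ≈ 0.3 × $3 = $0.9; producers bear $2.1.

Consumers bear ≈ $0.9 per pound.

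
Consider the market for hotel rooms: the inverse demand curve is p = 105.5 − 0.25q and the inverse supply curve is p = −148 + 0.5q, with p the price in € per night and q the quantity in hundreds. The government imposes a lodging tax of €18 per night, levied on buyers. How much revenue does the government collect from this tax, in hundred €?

Inverting to q(p) form: qd = 422 − 4p; qs = 2p + 296.
Before the tax: set 422 − 4p = 2p + 296 → p* = €21, q* = 338.
With the tax collected from buyers, demand (in seller-price terms) shifts: qd = 422 − 4(p + 18).
Solving gives q = 314 with buyers paying €27 and sellers receiving €9 (the €18 wedge).
Revenue = t · Q = 18 · 314 = €5652.

Tax revenue = €5652 hundred.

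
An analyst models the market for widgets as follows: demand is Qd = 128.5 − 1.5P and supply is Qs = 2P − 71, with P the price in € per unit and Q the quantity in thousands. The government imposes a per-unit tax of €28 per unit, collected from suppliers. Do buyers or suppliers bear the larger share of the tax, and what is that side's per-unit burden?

Buyers bear the larger share: €16 per unit.

Before the tax: set 128.5 − 1.5P = 2P − 71 → P* = €57, Q* = 43.
With the tax collected from suppliers, supply shifts: Qs = 2(P − 28) − 71.
New equilibrium: buyers pay €73, suppliers receive €45, Q = 19. (Wedge: Pb − Ps = 28.)
Per-unit burden: buyers €16, suppliers €12.
Buyers take the larger share because demand is less price-elastic here (demand slope 1.5 vs supply slope 2).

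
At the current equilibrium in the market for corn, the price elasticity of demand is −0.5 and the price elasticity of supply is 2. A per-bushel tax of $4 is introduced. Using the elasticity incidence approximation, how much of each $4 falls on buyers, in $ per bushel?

Incidence ratio: buyers' share ≈ εs / (εs + |εd|) = 2 / (2 + 0.5) = 0.8.
So buyers bear ≈ 0.8 × $4 = $3.2; producers bear $0.8.

Buyers bear ≈ $3.2 per bushel.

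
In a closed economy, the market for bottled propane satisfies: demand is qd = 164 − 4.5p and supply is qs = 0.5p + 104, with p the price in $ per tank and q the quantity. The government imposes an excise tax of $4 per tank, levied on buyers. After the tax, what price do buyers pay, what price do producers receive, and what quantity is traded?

Buyers pay $12.4; producers receive $8.4; quantity = 108.2.

Without the tax, 164 − 4.5p = 0.5p + 104 gives 5p = 60, so p* = $12 and q* = 110.
With the tax collected from buyers, demand (in seller-price terms) shifts: qd = 164 − 4.5(p + 4).
Solving gives q = 108.2 with buyers paying $12.4 and producers receiving $8.4 (the $4 wedge).
The less price-elastic side of the market bears the larger share of a per-unit tax.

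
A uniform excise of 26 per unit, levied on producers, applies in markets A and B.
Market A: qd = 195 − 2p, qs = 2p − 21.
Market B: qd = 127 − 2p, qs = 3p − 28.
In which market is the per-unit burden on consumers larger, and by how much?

Market A: pre-tax p* = 54, q* = 87; post-tax q = 61; per-unit burden on consumers = 13.
Market B: pre-tax p* = 31, q* = 65; post-tax q = 33.8; per-unit burden on consumers = 15.6.
Difference: 13 vs 15.6 → market B is larger by 2.6.

Market B, by 2.6.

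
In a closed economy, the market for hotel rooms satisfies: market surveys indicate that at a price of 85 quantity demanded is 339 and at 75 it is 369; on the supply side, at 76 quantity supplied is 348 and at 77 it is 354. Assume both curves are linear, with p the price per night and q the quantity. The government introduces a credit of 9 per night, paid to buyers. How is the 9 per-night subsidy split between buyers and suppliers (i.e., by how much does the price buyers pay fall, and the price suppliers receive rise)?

Buyers gain 6 per night; suppliers gain 3 per night.

Demand slope: (369 − 339)/(75 − 85) = -3, so qd = 594 − 3p.
Supply slope: (354 − 348)/(77 − 76) = 6, so qs = 6p − 108.
Without the subsidy, 594 − 3p = 6p − 108 gives 9p = 702, so p* = 78 and q* = 360.
With a per-unit subsidy paid to buyers, each effectively pays p − 9, so demand becomes qd = 594 − 3(p − 9).
Solving gives q = 378 with buyers paying 72 and suppliers receiving 81 (the 9 wedge).
Gain to buyers: 6; to suppliers: 3. (They sum to 9.)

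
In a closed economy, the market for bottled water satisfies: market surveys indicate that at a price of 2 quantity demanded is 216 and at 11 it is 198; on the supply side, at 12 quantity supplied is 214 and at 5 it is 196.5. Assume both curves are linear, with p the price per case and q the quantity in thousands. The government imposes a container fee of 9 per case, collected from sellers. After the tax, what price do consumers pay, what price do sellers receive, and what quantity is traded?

Consumers pay 13; sellers receive 4; quantity = 194.

Demand slope: (198 − 216)/(11 − 2) = -2, so qd = 220 − 2p.
Supply slope: (196.5 − 214)/(5 − 12) = 2.5, so qs = 2.5p + 184.
Before the tax: set 220 − 2p = 2.5p + 184 → p* = 8, q* = 204.
With the tax collected from sellers, supply shifts: qs = 2.5(p − 9) + 184.
New equilibrium: consumers pay 13, sellers receive 4, q = 194. (Wedge: pb − ps = 9.)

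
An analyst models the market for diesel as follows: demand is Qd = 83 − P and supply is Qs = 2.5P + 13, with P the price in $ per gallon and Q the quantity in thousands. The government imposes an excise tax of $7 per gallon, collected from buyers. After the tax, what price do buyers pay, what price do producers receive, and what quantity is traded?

Buyers pay $25; producers receive $18; quantity = 58.

Before the tax: set 83 − P = 2.5P + 13 → P* = $20, Q* = 63.
With the tax collected from buyers, demand (in seller-price terms) shifts: Qd = 83 − (P + 7).
Solving gives Q = 58 with buyers paying $25 and producers receiving $18 (the $7 wedge).
The less price-elastic side of the market bears the larger share of a per-unit tax.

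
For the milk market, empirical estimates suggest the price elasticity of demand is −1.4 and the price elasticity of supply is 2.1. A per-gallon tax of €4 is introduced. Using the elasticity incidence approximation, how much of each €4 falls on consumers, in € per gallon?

Consumers bear ≈ €2.4 per gallon.

Incidence ratio: consumers' share ≈ εs / (εs + |εd|) = 2.1 / (2.1 + 1.4) = 0.6.
So consumers bear ≈ 0.6 × €4 = €2.4; sellers bear €1.6.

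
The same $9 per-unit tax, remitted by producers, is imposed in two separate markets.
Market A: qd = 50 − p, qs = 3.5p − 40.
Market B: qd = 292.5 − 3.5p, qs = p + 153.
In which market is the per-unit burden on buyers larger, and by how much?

Market A, by $5.

Market A: pre-tax p* = $20, q* = 30; post-tax q = 23; per-unit burden on buyers = $7.
Market B: pre-tax p* = $31, q* = 184; post-tax q = 177; per-unit burden on buyers = $2.
Difference: $7 vs $2 → market A is larger by $5.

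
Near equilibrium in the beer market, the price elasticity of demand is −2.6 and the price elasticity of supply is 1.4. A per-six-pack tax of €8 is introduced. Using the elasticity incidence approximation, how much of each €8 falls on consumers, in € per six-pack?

Consumers bear ≈ €2.8 per six-pack.

Incidence ratio: consumers' share ≈ εs / (εs + |εd|) = 1.4 / (1.4 + 2.6) = 0.35.
So consumers bear ≈ 0.35 × €8 = €2.8; suppliers bear €5.2.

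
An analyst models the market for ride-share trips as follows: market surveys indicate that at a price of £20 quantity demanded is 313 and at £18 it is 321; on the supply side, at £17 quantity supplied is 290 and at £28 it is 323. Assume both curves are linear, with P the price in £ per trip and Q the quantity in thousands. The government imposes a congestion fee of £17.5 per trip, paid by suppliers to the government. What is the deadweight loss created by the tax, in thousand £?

Deadweight loss = £262.5 thousand.

Demand slope: (321 − 313)/(18 − 20) = -4, so Qd = 393 − 4P.
Supply slope: (323 − 290)/(28 − 17) = 3, so Qs = 3P + 239.
Before the tax: set 393 − 4P = 3P + 239 → P* = £22, Q* = 305.
With the tax collected from suppliers, supply shifts: Qs = 3(P − 17.5) + 239.
New equilibrium: buyers pay £29.5, suppliers receive £12, Q = 275. (Wedge: Pb − Ps = 17.5.)
Quantity falls by |ΔQ| = |305 − 275| = 30.
DWL = ½ · t · |ΔQ| = ½ · 17.5 · 30 = £262.5.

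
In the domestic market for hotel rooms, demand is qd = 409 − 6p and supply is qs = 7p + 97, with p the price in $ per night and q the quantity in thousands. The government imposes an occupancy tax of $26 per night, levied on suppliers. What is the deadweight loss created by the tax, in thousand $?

Deadweight loss = $1092 thousand.

Before the tax: set 409 − 6p = 7p + 97 → p* = $24, q* = 265.
With the tax collected from suppliers, supply shifts: qs = 7(p − 26) + 97.
Solving gives q = 181 with buyers paying $38 and suppliers receiving $12 (the $26 wedge).
Quantity falls by |ΔQ| = |265 − 181| = 84.
DWL = ½ · t · |ΔQ| = ½ · 26 · 84 = $1092.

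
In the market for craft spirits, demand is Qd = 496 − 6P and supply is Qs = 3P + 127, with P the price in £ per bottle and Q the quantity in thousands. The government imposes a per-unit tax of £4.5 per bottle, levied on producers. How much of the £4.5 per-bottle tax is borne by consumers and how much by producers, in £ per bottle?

Consumers bear £1.5 per bottle; producers bear £3 per bottle.

Without the tax, 496 − 6P = 3P + 127 gives 9P = 369, so P* = £41 and Q* = 250.
With the tax collected from producers, supply shifts: Qs = 3(P − 4.5) + 127.
New equilibrium: consumers pay £42.5, producers receive £38, Q = 241. (Wedge: Pb − Ps = 4.5.)
Burden on consumers: £1.5; on producers: £3. (They sum to £4.5.)
The less price-elastic side of the market bears the larger share of a per-unit tax.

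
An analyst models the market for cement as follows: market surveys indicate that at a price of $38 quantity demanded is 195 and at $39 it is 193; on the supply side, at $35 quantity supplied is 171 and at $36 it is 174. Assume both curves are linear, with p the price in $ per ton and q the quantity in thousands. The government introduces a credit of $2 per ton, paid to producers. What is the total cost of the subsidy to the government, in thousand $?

Government outlay = $382.8 thousand.

Demand slope: (193 − 195)/(39 − 38) = -2, so qd = 271 − 2p.
Supply slope: (174 − 171)/(36 − 35) = 3, so qs = 3p + 66.
Without the subsidy, 271 − 2p = 3p + 66 gives 5p = 205, so p* = $41 and q* = 189.
With a per-unit subsidy paid to producers, each receives p + 2 per unit sold, so supply becomes qs = 3(p + 2) + 66.
New equilibrium: consumers pay $39.8, producers receive $41.8, q = 191.4. (Wedge: pb − ps = −2.)
Outlay = t · Q = 2 · 191.4 = $382.8.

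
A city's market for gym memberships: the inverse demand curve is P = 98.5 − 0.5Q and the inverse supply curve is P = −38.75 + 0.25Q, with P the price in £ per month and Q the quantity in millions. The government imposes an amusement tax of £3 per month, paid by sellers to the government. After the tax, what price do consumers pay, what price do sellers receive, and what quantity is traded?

Inverting to Q(P) form: Qd = 197 − 2P; Qs = 4P + 155.
Without the tax, 197 − 2P = 4P + 155 gives 6P = 42, so P* = £7 and Q* = 183.
With the tax collected from sellers, supply shifts: Qs = 4(P − 3) + 155.
Solving gives Q = 179 with consumers paying £9 and sellers receiving £6 (the £3 wedge).

Consumers pay £9; sellers receive £6; quantity = 179.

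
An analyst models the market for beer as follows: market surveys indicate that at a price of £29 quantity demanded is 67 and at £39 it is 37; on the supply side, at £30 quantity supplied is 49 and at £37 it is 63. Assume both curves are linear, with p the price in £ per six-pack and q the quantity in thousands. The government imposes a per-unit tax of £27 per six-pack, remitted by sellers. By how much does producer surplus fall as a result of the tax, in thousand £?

Producer surplus falls by £628.56 thousand.

Demand slope: (37 − 67)/(39 − 29) = -3, so qd = 154 − 3p.
Supply slope: (63 − 49)/(37 − 30) = 2, so qs = 2p − 11.
Without the tax, 154 − 3p = 2p − 11 gives 5p = 165, so p* = £33 and q* = 55.
With the tax collected from sellers, supply shifts: qs = 2(p − 27) − 11.
Solving gives q = 22.6 with consumers paying £43.8 and sellers receiving £16.8 (the £27 wedge).
ΔPS is the trapezoid between Q = 22.6 and Q = 55 of height £16.2: ½ · (55 + 22.6) · 16.2 = £628.56.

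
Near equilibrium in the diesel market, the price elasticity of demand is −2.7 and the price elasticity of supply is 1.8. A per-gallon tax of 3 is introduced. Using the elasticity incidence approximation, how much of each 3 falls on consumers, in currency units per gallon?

Consumers bear ≈ 1.2 per gallon.

Incidence ratio: consumers' share ≈ εs / (εs + |εd|) = 1.8 / (1.8 + 2.7) = 0.4.
So consumers bear ≈ 0.4 × 3 = 1.2; sellers bear 1.8.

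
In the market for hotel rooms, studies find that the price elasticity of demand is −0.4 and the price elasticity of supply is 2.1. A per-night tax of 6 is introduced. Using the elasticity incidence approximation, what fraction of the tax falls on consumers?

Consumers' share ≈ 0.84.

Incidence ratio: consumers' share ≈ εs / (εs + |εd|) = 2.1 / (2.1 + 0.4) = 0.84.
Supply is the more elastic side, so consumers bear the larger share.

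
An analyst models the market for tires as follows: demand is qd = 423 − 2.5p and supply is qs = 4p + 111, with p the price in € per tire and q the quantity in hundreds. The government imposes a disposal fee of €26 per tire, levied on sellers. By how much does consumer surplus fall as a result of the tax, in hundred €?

Consumer surplus falls by €4528 hundred.

Without the tax, 423 − 2.5p = 4p + 111 gives 6.5p = 312, so p* = €48 and q* = 303.
With the tax collected from sellers, supply shifts: qs = 4(p − 26) + 111.
Solving gives q = 263 with consumers paying €64 and sellers receiving €38 (the €26 wedge).
ΔCS is the trapezoid between Q = 263 and Q = 303 of height €16: ½ · (303 + 263) · 16 = €4528.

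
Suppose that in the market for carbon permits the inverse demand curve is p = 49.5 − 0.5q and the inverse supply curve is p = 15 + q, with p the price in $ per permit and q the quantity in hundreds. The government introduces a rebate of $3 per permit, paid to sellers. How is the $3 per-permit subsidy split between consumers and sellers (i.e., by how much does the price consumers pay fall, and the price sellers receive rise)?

Consumers gain $1 per permit; sellers gain $2 per permit.

Rewrite in direct form: qd = 99 − 2p and qs = p − 15.
Before the subsidy: set 99 − 2p = p − 15 → p* = $38, q* = 23.
With a per-unit subsidy paid to sellers, each receives p + 3 per unit sold, so supply becomes qs = (p + 3) − 15.
New equilibrium: consumers pay $37, sellers receive $40, q = 25. (Wedge: pb − ps = −3.)
Gain to consumers: $1; to sellers: $2. (They sum to $3.)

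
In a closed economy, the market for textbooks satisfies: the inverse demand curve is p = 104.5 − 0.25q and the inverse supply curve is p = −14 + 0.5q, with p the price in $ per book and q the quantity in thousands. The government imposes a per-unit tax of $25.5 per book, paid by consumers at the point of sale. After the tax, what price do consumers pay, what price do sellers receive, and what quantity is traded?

Consumers pay $73.5; sellers receive $48; quantity = 124.

Rewrite in direct form: qd = 418 − 4p and qs = 2p + 28.
Before the tax: set 418 − 4p = 2p + 28 → p* = $65, q* = 158.
With the tax collected from consumers, demand (in seller-price terms) shifts: qd = 418 − 4(p + 25.5).
Solving gives q = 124 with consumers paying $73.5 and sellers receiving $48 (the $25.5 wedge).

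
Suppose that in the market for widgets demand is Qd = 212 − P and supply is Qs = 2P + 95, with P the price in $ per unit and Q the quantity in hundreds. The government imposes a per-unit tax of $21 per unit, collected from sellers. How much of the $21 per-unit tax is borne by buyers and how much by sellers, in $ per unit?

Before the tax: set 212 − P = 2P + 95 → P* = $39, Q* = 173.
With the tax collected from sellers, supply shifts: Qs = 2(P − 21) + 95.
Solving gives Q = 159 with buyers paying $53 and sellers receiving $32 (the $21 wedge).
Burden on buyers: $14; on sellers: $7. (They sum to $21.)
The less price-elastic side of the market bears the larger share of a per-unit tax.

Buyers bear $14 per unit; sellers bear $7 per unit.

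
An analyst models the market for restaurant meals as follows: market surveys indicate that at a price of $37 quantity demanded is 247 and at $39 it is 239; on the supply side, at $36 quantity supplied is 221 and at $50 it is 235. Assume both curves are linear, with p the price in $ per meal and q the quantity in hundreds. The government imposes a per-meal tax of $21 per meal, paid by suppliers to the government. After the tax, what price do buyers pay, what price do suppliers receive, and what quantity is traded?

Buyers pay $46.2; suppliers receive $25.2; quantity = 210.2.

Demand slope: (239 − 247)/(39 − 37) = -4, so qd = 395 − 4p.
Supply slope: (235 − 221)/(50 − 36) = 1, so qs = p + 185.
Before the tax: set 395 − 4p = p + 185 → p* = $42, q* = 227.
With the tax collected from suppliers, supply shifts: qs = (p − 21) + 185.
Solving gives q = 210.2 with buyers paying $46.2 and suppliers receiving $25.2 (the $21 wedge).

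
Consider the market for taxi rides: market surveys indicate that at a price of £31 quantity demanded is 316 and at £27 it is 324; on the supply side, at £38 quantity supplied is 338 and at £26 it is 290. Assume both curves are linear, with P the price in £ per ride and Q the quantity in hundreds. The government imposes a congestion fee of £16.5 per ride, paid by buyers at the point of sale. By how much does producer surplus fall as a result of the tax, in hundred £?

Producer surplus falls by £1666.5 hundred.

Demand slope: (324 − 316)/(27 − 31) = -2, so Qd = 378 − 2P.
Supply slope: (290 − 338)/(26 − 38) = 4, so Qs = 4P + 186.
Before the tax: set 378 − 2P = 4P + 186 → P* = £32, Q* = 314.
With the tax collected from buyers, demand (in seller-price terms) shifts: Qd = 378 − 2(P + 16.5).
New equilibrium: buyers pay £43, sellers receive £26.5, Q = 292. (Wedge: Pb − Ps = 16.5.)
ΔPS is the trapezoid between Q = 292 and Q = 314 of height £5.5: ½ · (314 + 292) · 5.5 = £1666.5.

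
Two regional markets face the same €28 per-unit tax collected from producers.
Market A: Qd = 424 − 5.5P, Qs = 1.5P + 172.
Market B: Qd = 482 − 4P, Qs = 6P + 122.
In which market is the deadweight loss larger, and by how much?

Market B, by €478.8.

Market A: pre-tax P* = €36, Q* = 226; post-tax Q = 193; deadweight loss = €462.
Market B: pre-tax P* = €36, Q* = 338; post-tax Q = 270.8; deadweight loss = €940.8.
Difference: €462 vs €940.8 → market B is larger by €478.8.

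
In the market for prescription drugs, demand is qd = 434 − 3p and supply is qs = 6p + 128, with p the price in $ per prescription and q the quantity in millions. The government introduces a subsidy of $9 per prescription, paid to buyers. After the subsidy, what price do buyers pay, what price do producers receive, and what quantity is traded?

Buyers pay $28; producers receive $37; quantity = 350.

Without the subsidy, 434 − 3p = 6p + 128 gives 9p = 306, so p* = $34 and q* = 332.
With a per-unit subsidy paid to buyers, each effectively pays p − 9, so demand becomes qd = 434 − 3(p − 9).
New equilibrium: buyers pay $28, producers receive $37, q = 350. (Wedge: pb − ps = −9.)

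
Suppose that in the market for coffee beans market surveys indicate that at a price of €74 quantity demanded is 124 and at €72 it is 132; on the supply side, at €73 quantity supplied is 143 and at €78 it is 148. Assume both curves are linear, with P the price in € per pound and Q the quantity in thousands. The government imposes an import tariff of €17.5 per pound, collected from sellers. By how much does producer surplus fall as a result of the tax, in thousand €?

Demand slope: (132 − 124)/(72 − 74) = -4, so Qd = 420 − 4P.
Supply slope: (148 − 143)/(78 − 73) = 1, so Qs = P + 70.
Before the tax: set 420 − 4P = P + 70 → P* = €70, Q* = 140.
With the tax collected from sellers, supply shifts: Qs = (P − 17.5) + 70.
New equilibrium: buyers pay €73.5, sellers receive €56, Q = 126. (Wedge: Pb − Ps = 17.5.)
ΔPS is the trapezoid between Q = 126 and Q = 140 of height €14: ½ · (140 + 126) · 14 = €1862.

Producer surplus falls by €1862 thousand.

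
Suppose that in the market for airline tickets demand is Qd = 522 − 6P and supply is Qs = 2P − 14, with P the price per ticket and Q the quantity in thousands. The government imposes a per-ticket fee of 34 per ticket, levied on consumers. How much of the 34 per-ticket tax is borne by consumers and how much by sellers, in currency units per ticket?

Without the tax, 522 − 6P = 2P − 14 gives 8P = 536, so P* = 67 and Q* = 120.
With the tax collected from consumers, demand (in seller-price terms) shifts: Qd = 522 − 6(P + 34).
Solving gives Q = 69 with consumers paying 75.5 and sellers receiving 41.5 (the 34 wedge).
Burden on consumers: 8.5; on sellers: 25.5. (They sum to 34.)

Consumers bear 8.5 per ticket; sellers bear 25.5 per ticket.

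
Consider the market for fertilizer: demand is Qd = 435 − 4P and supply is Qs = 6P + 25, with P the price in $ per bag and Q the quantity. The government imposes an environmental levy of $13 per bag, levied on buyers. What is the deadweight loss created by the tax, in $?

Before the tax: set 435 − 4P = 6P + 25 → P* = $41, Q* = 271.
With the tax collected from buyers, demand (in seller-price terms) shifts: Qd = 435 − 4(P + 13).
Solving gives Q = 239.8 with buyers paying $48.8 and producers receiving $35.8 (the $13 wedge).
Quantity falls by |ΔQ| = |271 − 239.8| = 31.2.
DWL = ½ · t · |ΔQ| = ½ · 13 · 31.2 = $202.8.

Deadweight loss = $202.8.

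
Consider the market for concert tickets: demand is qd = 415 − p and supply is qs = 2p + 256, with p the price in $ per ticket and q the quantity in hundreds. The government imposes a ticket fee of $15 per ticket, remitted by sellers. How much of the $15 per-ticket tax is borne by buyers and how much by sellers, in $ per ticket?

Before the tax: set 415 − p = 2p + 256 → p* = $53, q* = 362.
With the tax collected from sellers, supply shifts: qs = 2(p − 15) + 256.
New equilibrium: buyers pay $63, sellers receive $48, q = 352. (Wedge: pb − ps = 15.)
Burden on buyers: $10; on sellers: $5. (They sum to $15.)
The less price-elastic side of the market bears the larger share of a per-unit tax.

Buyers bear $10 per ticket; sellers bear $5 per ticket.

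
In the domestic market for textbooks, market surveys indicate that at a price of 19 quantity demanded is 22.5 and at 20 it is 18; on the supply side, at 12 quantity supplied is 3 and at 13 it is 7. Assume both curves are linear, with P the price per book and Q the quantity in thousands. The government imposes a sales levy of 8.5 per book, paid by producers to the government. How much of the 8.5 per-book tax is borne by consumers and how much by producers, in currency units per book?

Consumers bear 4 per book; producers bear 4.5 per book.

Demand slope: (18 − 22.5)/(20 − 19) = -4.5, so Qd = 108 − 4.5P.
Supply slope: (7 − 3)/(13 − 12) = 4, so Qs = 4P − 45.
Before the tax: set 108 − 4.5P = 4P − 45 → P* = 18, Q* = 27.
With the tax collected from producers, supply shifts: Qs = 4(P − 8.5) − 45.
New equilibrium: consumers pay 22, producers receive 13.5, Q = 9. (Wedge: Pb − Ps = 8.5.)
Burden on consumers: 4; on producers: 4.5. (They sum to 8.5.)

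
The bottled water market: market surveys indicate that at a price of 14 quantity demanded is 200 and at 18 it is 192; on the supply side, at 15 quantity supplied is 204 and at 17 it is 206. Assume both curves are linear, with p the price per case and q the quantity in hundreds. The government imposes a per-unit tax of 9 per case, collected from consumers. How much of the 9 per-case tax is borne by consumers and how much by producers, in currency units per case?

Consumers bear 3 per case; producers bear 6 per case.

Demand slope: (192 − 200)/(18 − 14) = -2, so qd = 228 − 2p.
Supply slope: (206 − 204)/(17 − 15) = 1, so qs = p + 189.
Before the tax: set 228 − 2p = p + 189 → p* = 13, q* = 202.
With the tax collected from consumers, demand (in seller-price terms) shifts: qd = 228 − 2(p + 9).
Solving gives q = 196 with consumers paying 16 and producers receiving 7 (the 9 wedge).
Burden on consumers: 3; on producers: 6. (They sum to 9.)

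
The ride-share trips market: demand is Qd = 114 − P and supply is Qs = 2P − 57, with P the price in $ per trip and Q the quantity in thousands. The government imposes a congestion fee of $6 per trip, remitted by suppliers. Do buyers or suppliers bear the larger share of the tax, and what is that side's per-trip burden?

Buyers bear the larger share: $4 per trip.

Without the tax, 114 − P = 2P − 57 gives 3P = 171, so P* = $57 and Q* = 57.
With the tax collected from suppliers, supply shifts: Qs = 2(P − 6) − 57.
Solving gives Q = 53 with buyers paying $61 and suppliers receiving $55 (the $6 wedge).
Per-trip burden: buyers $4, suppliers $2.
Buyers take the larger share because demand is less price-elastic here (demand slope 1 vs supply slope 2).
The less price-elastic side of the market bears the larger share of a per-unit tax.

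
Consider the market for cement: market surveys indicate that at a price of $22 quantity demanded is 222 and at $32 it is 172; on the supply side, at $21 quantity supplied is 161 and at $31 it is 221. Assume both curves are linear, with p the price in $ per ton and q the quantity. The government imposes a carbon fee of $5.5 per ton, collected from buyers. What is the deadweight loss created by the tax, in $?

Deadweight loss = $41.25.

Demand slope: (172 − 222)/(32 − 22) = -5, so qd = 332 − 5p.
Supply slope: (221 − 161)/(31 − 21) = 6, so qs = 6p + 35.
Without the tax, 332 − 5p = 6p + 35 gives 11p = 297, so p* = $27 and q* = 197.
With the tax collected from buyers, demand (in seller-price terms) shifts: qd = 332 − 5(p + 5.5).
Solving gives q = 182 with buyers paying $30 and sellers receiving $24.5 (the $5.5 wedge).
Quantity falls by |ΔQ| = |197 − 182| = 15.
DWL = ½ · t · |ΔQ| = ½ · 5.5 · 15 = $41.25.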